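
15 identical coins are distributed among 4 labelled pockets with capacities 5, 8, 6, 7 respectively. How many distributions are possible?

Ignoring the caps, the number of non-negative solutions to x_1+…+x_4 = 15 is C(18,3) = 816.
Subtract solutions that violate a single cap (substitute x_i' = x_i − (cap_i+1)): x_1 ≥ 6 gives C(12,3) = 220; x_2 ≥ 9 gives C(9,3) = 84; x_3 ≥ 7 gives C(11,3) = 165; x_4 ≥ 8 gives C(10,3) = 120. Together 589.
Add back pairs where two caps are both exceeded: 1 + 10 + 4 + 0 + 0 + 1 = 16.
By inclusion–exclusion the count is 816 − 589 + 16 = 243.

243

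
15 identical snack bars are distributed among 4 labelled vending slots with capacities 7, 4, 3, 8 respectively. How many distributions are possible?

Ignoring the caps, the number of non-negative solutions to x_1+…+x_4 = 15 is C(18,3) = 816.
Subtract solutions that violate a single cap (substitute x_i' = x_i − (cap_i+1)): x_1 ≥ 8 gives C(10,3) = 120; x_2 ≥ 5 gives C(13,3) = 286; x_3 ≥ 4 gives C(14,3) = 364; x_4 ≥ 9 gives C(9,3) = 84. Together 854.
Add back pairs where two caps are both exceeded: 10 + 20 + 0 + 84 + 4 + 10 = 128.
By inclusion–exclusion the count is 816 − 854 + 128 = 90.

90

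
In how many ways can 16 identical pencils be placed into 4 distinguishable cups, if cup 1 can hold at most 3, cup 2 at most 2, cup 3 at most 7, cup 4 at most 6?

Ignoring the caps, the number of non-negative solutions to x_1+…+x_4 = 16 is C(19,3) = 969.
Subtract solutions that violate a single cap (substitute x_i' = x_i − (cap_i+1)): x_1 ≥ 4 gives C(15,3) = 455; x_2 ≥ 3 gives C(16,3) = 560; x_3 ≥ 8 gives C(11,3) = 165; x_4 ≥ 7 gives C(12,3) = 220. Together 1400.
Add back pairs where two caps are both exceeded: 220 + 35 + 56 + 56 + 84 + 4 = 455.
Subtract triples: 4 + 10 + 0 + 0 = 14.
By inclusion–exclusion the count is 969 − 1400 + 455 − 14 = 10.

10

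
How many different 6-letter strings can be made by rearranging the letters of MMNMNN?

20

The 6 letters of MMNMNN have repeats: M appearing 3 times and N appearing 3 times.
Dividing 6! = 720 by 3!·3! = 36 for the repeated letters gives 20.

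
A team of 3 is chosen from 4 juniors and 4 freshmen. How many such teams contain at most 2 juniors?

52

Split by how many juniors are chosen (0 through 2).
Sum: C(4,0)·C(4,3) + C(4,1)·C(4,2) + C(4,2)·C(4,1) = 4 + 24 + 24 = 52.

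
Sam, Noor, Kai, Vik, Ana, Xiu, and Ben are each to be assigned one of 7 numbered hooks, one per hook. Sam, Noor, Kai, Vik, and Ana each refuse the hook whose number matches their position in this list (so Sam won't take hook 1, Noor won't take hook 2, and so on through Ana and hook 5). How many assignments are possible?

2428

Let Aᵢ (for 1 ≤ i ≤ 5) be the placements that put person i in their forbidden hook. Any j of these fix j positions, leaving (7−j)! ways to fill the rest, and there are C(5,j) ways to pick which j.
By inclusion–exclusion, the number of valid placements is Σ_{j=0}^{5} (−1)^j C(5,j)·(7−j)!.
Computing: 5040 − 3600 + 1200 − 240 + 30 − 2 = 2428.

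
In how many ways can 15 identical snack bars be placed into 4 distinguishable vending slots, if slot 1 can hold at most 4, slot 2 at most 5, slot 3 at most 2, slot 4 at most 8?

31

Ignoring the caps, the number of non-negative solutions to x_1+…+x_4 = 15 is C(18,3) = 816.
Subtract solutions that violate a single cap (substitute x_i' = x_i − (cap_i+1)): x_1 ≥ 5 gives C(13,3) = 286; x_2 ≥ 6 gives C(12,3) = 220; x_3 ≥ 3 gives C(15,3) = 455; x_4 ≥ 9 gives C(9,3) = 84. Together 1045.
Add back pairs where two caps are both exceeded: 35 + 120 + 4 + 84 + 1 + 20 = 264.
Subtract triples: 4 + 0 + 0 + 0 = 4.
By inclusion–exclusion the count is 816 − 1045 + 264 − 4 = 31.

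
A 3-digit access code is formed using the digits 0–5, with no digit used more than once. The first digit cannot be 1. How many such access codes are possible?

100

The first digit has 6−1 = 5 choices (anything except 1).
The remaining 2 digits are filled from the other 5 symbols without repetition: 5 × 4 = 20.
Total: 5 × 20 = 100.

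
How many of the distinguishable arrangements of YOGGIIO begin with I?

With the first slot taken by I, it remains to arrange the other 6 letters (YOGGIO).
Those 6 letters have G appearing twice and O appearing twice, giving (6)!/(2!·2!) = 180.

180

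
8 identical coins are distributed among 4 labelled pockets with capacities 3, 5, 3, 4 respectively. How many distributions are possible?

Without the upper bounds there are C(11,3) = 165 ways to split 8 among 4 pockets.
Subtract solutions that violate a single cap (substitute x_i' = x_i − (cap_i+1)): x_1 ≥ 4 gives C(7,3) = 35; x_2 ≥ 6 gives C(5,3) = 10; x_3 ≥ 4 gives C(7,3) = 35; x_4 ≥ 5 gives C(6,3) = 20. Together 100.
Add back pairs where two caps are both exceeded: 0 + 1 + 0 + 0 + 0 + 0 = 1.
By inclusion–exclusion the count is 165 − 100 + 1 = 66.

66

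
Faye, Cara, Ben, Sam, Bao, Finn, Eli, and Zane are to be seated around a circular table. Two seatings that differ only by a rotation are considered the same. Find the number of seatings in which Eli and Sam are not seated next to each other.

Without the restriction there are (7)! = 5040 seatings.
Seatings with Eli beside Sam: treat them as a block with 2 internal orders, giving 2 × (6)! = 1440.
Subtracting, 5040 − 1440 = 3600.

3600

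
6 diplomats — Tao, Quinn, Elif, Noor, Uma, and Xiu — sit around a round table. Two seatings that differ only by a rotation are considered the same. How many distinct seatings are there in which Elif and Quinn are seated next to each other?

Glue Elif and Quinn into a block (2 internal orders). Seating 5 units around a circle gives (4)! arrangements.
So 2 × (4)! = 2 × 24 = 48.

48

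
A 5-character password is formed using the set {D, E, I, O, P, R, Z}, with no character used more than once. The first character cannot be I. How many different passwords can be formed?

The first character has 7−1 = 6 choices (anything except I).
The remaining 4 characters are filled from the other 6 symbols without repetition: 6 × 5 × 4 × 3 = 360.
Total: 6 × 360 = 2160.

2160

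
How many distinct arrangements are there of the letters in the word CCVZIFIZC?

15120

Letter multiplicities in CCVZIFIZC: C×3, F×1, I×2, V×1, Z×2.
The number of distinct arrangements is 9!/(3!·2!·2!) = 362880/24 = 15120.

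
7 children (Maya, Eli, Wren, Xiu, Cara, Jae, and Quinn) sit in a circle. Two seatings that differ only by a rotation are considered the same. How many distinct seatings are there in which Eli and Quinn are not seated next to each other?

Without the restriction there are (6)! = 720 seatings.
Those with Eli next to Quinn: fuse the pair into one unit and seat 6 units around a circle — 2·(5)! = 240.
Subtracting, 720 − 240 = 480.

480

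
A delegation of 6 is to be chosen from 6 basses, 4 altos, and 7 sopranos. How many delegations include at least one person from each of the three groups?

9996

With no constraint there are C(17,6) = 12376 possible selections.
Subtract selections that omit an entire group: no basses → C(11,6) = 462; no altos → C(13,6) = 1716; no sopranos → C(10,6) = 210.
Add back selections omitting two groups (i.e. drawn from a single group): C(6,6) + C(4,6) + C(7,6) = 8.
By inclusion–exclusion: 12376 − 2388 + 8 = 9996.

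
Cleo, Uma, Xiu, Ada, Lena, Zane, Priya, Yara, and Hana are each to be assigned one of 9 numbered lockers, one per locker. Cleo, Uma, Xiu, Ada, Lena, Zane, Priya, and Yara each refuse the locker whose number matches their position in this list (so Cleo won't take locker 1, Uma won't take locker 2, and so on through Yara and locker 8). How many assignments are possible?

148329

Let Aᵢ (for 1 ≤ i ≤ 8) be the placements that put person i in their forbidden locker. Any j of these fix j positions, leaving (9−j)! ways to fill the rest, and there are C(8,j) ways to pick which j.
By inclusion–exclusion, the number of valid placements is Σ_{j=0}^{8} (−1)^j C(8,j)·(9−j)!.
Computing: 362880 − 322560 + 141120 − 40320 + 8400 − 1344 + 168 − 16 + 1 = 148329.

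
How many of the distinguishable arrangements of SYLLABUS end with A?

With the last slot taken by A, it remains to arrange the other 7 letters (SYLLBUS).
Those 7 letters have L appearing twice and S appearing twice, giving (7)!/(2!·2!) = 1260.

1260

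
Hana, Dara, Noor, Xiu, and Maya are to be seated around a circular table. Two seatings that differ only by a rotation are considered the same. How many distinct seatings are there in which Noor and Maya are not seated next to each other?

12

Without the restriction there are (4)! = 24 seatings.
Seatings with Noor beside Maya: treat them as a block with 2 internal orders, giving 2 × (3)! = 12.
Subtracting, 24 − 12 = 12.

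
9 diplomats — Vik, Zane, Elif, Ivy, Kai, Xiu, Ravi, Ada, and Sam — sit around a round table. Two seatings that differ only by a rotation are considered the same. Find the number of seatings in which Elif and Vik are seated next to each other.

Treat {Elif, Vik} as one unit (2 internal orders) and seat the resulting 8 units around the table: (7)! circular arrangements.
So 2 × (7)! = 2 × 5040 = 10080.

10080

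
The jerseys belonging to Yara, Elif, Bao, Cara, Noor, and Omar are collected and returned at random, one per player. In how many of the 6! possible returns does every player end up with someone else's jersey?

265

This is the derangement count D_6: permutations of 6 items with no fixed point.
By inclusion–exclusion this is Σ_{j=0}^{6} (−1)^j C(6,j)·(6−j)!.
Computing: 720 − 720 + 360 − 120 + 30 − 6 + 1 = 265.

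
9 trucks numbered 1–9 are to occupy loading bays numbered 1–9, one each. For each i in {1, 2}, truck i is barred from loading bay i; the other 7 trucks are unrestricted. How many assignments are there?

287280

Let Aᵢ (for i ∈ {1, 2}) be the placements that put truck i in its forbidden loading bay. Any j of these fix j positions, leaving (9−j)! ways to fill the rest, and there are C(2,j) ways to pick which j.
By inclusion–exclusion, the number of valid placements is Σ_{j=0}^{2} (−1)^j C(2,j)·(9−j)!.
Computing: 362880 − 80640 + 5040 = 287280.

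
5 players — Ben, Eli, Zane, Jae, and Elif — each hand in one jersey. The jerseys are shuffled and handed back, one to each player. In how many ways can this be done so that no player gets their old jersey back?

Count assignments avoiding every fixed point. For any j of the 5 players fixed to their old jersey, the other 5−j can be arranged in (5−j)! ways.
By inclusion–exclusion this is Σ_{j=0}^{5} (−1)^j C(5,j)·(5−j)!.
Computing: 120 − 120 + 60 − 20 + 5 − 1 = 44.

44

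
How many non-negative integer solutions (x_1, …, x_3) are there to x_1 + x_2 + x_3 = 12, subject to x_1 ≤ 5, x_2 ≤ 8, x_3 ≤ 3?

By stars and bars, unrestricted non-negative solutions to x_1+…+x_3 = 12 number C(12+2,2) = 91.
Subtract solutions that violate a single cap (substitute x_i' = x_i − (cap_i+1)): x_1 ≥ 6 gives C(8,2) = 28; x_2 ≥ 9 gives C(5,2) = 10; x_3 ≥ 4 gives C(10,2) = 45. Together 83.
Add back pairs where two caps are both exceeded: 0 + 6 + 0 = 6.
By inclusion–exclusion the count is 91 − 83 + 6 = 14.

14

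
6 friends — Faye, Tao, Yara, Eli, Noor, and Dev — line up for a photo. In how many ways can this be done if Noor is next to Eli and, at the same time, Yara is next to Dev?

96

Treat {Noor,Eli} as one block (2 orders) and {Yara,Dev} as another (2 orders).
That leaves 4 units to arrange: 2 × 2 × 4! = 4 × 24 = 96.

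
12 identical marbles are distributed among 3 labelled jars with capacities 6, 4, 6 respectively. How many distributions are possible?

15

Ignoring the caps, the number of non-negative solutions to x_1+…+x_3 = 12 is C(14,2) = 91.
Subtract solutions that violate a single cap (substitute x_i' = x_i − (cap_i+1)): x_1 ≥ 7 gives C(7,2) = 21; x_2 ≥ 5 gives C(9,2) = 36; x_3 ≥ 7 gives C(7,2) = 21. Together 78.
Add back pairs where two caps are both exceeded: 1 + 0 + 1 = 2.
By inclusion–exclusion the count is 91 − 78 + 2 = 15.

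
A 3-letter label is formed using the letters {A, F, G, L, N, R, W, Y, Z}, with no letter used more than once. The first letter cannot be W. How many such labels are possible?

The first letter has 9−1 = 8 choices (anything except W).
The remaining 2 letters are filled from the other 8 symbols without repetition: 8 × 7 = 56.
Total: 8 × 56 = 448.

448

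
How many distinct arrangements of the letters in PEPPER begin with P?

With the first slot taken by P, it remains to arrange the other 5 letters (EPPER).
Those 5 letters have E appearing twice and P appearing twice, giving (5)!/(2!·2!) = 30.

30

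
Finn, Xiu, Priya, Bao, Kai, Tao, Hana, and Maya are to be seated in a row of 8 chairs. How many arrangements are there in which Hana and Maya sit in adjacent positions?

10080

Glue Hana and Maya into one block (2 internal orders), leaving 7 units to arrange in a row.
That gives 2 × 7! = 2 × 5040 = 10080.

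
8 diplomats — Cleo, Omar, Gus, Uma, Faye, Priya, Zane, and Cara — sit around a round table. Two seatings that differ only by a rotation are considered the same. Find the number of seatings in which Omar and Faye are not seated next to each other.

Without the restriction there are (7)! = 5040 seatings.
Seatings with Omar beside Faye: treat them as a block with 2 internal orders, giving 2 × (6)! = 1440.
Subtracting, 5040 − 1440 = 3600.

3600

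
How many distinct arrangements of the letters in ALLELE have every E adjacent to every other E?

20

Treat the 2 copies of E as a single block. The multiset to arrange is then {EE, A, L, L, L}, 5 items in all.
That gives (5)!/(3!) = 20 arrangements.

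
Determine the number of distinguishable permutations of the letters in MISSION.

MISSION has 7 letters with I appearing twice and S appearing twice.
Dividing 7! = 5040 by 2!·2! = 4 for the repeated letters gives 1260.

1260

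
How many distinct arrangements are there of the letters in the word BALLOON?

Letter multiplicities in BALLOON: A×1, B×1, L×2, N×1, O×2.
The number of distinct arrangements is 7!/(2!·2!) = 5040/4 = 1260.

1260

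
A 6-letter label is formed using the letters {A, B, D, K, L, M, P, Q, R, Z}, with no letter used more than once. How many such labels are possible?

151200

This is a permutation of 6 out of 10: P(10,6) = 10!/4!.
10 × 9 × 8 × 7 × 6 × 5 = 151200.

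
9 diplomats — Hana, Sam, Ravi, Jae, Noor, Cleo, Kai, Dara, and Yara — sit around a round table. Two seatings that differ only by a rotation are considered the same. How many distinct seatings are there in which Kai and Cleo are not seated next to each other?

30240

Without the restriction there are (8)! = 40320 seatings.
Those with Kai next to Cleo: fuse the pair into one unit and seat 8 units around a circle — 2·(7)! = 10080.
Subtracting, 40320 − 10080 = 30240.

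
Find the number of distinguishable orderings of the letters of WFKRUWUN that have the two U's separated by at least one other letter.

7560

Total arrangements of WFKRUWUN: 8!/(2!·2!) = 10080.
Arrangements with the U's together: treat UU as one letter, giving (7)!/(2!) = 2520.
Subtracting, 10080 − 2520 = 7560 arrangements keep the U's apart.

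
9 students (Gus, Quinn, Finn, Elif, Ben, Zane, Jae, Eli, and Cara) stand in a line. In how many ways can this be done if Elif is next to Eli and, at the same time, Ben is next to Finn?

Treat {Elif,Eli} as one block (2 orders) and {Ben,Finn} as another (2 orders).
That leaves 7 units to arrange: 2 × 2 × 7! = 4 × 5040 = 20160.

20160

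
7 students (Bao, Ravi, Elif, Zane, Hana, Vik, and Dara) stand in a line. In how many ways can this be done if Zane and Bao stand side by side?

Place the 5 others and the Zane-Bao pair as 6 objects in a line; the pair has 2 internal arrangements.
So the count is 2·(6)! = 1440.

1440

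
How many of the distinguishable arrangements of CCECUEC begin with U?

15

With the first slot taken by U, it remains to arrange the other 6 letters (CCECEC).
Those 6 letters have C appearing 4 times and E appearing twice, giving (6)!/(4!·2!) = 15.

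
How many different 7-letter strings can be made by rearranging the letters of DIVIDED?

420

The 7 letters of DIVIDED have repeats: D appearing 3 times and I appearing twice.
The number of distinct arrangements is 7!/(3!·2!) = 5040/12 = 420.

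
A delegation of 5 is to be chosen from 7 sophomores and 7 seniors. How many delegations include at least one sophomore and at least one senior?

1960

Unrestricted: C(14,5) = 2002 ways to pick any 5 of the 14.
Selections missing a whole group: no sophomores → C(7,5) = 21; no seniors → C(7,5) = 21.
Both groups omitted at once is impossible, so 2002 − 42 = 1960.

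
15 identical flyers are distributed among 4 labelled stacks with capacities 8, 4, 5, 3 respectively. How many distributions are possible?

By stars and bars, unrestricted non-negative solutions to x_1+…+x_4 = 15 number C(15+3,3) = 816.
Subtract solutions that violate a single cap (substitute x_i' = x_i − (cap_i+1)): x_1 ≥ 9 gives C(9,3) = 84; x_2 ≥ 5 gives C(13,3) = 286; x_3 ≥ 6 gives C(12,3) = 220; x_4 ≥ 4 gives C(14,3) = 364. Together 954.
Add back pairs where two caps are both exceeded: 4 + 1 + 10 + 35 + 84 + 56 = 190.
Subtract triples: 0 + 0 + 0 + 1 = 1.
By inclusion–exclusion the count is 816 − 954 + 190 − 1 = 51.

51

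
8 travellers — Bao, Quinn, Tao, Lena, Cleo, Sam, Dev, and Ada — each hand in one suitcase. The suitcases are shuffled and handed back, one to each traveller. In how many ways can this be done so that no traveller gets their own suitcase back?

This is the derangement count D_8: permutations of 8 items with no fixed point.
By inclusion–exclusion this is Σ_{j=0}^{8} (−1)^j C(8,j)·(8−j)!.
Computing: 40320 − 40320 + 20160 − 6720 + 1680 − 336 + 56 − 8 + 1 = 14833.

14833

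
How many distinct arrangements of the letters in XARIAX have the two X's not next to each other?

There are 6!/(2!·2!) = 180 arrangements of XARIAX in total.
Arrangements with the X's together: treat XX as one letter, giving (5)!/(2!) = 60.
Hence 180 − 60 = 120.

120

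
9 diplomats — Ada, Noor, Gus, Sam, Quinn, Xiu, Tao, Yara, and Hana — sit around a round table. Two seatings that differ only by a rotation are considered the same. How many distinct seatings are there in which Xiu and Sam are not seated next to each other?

All circular seatings of 9 people number (8)! = 40320.
Seatings with Xiu beside Sam: treat them as a block with 2 internal orders, giving 2 × (7)! = 10080.
Subtracting, 40320 − 10080 = 30240.

30240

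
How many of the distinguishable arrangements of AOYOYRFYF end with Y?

5040

With the last slot taken by Y, it remains to arrange the other 8 letters (AOOYRFYF).
Those 8 letters have F appearing twice, O appearing twice, and Y appearing twice, giving (8)!/(2!·2!·2!) = 5040.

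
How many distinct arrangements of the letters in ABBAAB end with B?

10

With the last slot taken by B, it remains to arrange the other 5 letters (ABAAB).
Those 5 letters have A appearing 3 times and B appearing twice, giving (5)!/(3!·2!) = 10.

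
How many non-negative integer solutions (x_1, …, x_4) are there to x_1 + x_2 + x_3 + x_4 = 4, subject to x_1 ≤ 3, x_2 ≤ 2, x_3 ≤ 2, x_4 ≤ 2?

Without the upper bounds there are C(7,3) = 35 ways to split 4 among 4 variables.
Subtract solutions that violate a single cap (substitute x_i' = x_i − (cap_i+1)): x_1 ≥ 4 gives C(3,3) = 1; x_2 ≥ 3 gives C(4,3) = 4; x_3 ≥ 3 gives C(4,3) = 4; x_4 ≥ 3 gives C(4,3) = 4. Together 13.
No two caps can be exceeded simultaneously, so the pair terms are all 0.
By inclusion–exclusion the count is 35 − 13 + 0 = 22.

22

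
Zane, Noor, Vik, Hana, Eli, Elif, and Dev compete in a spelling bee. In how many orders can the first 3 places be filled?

210

There are 7 choices for 1st place, 6 for 2nd, and 5 for 3rd.
That gives 7 × 6 × 5 = 210.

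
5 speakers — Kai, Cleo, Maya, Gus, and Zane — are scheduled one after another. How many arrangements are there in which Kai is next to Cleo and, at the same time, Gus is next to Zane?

Treat {Kai,Cleo} as one block (2 orders) and {Gus,Zane} as another (2 orders).
That leaves 3 units to arrange: 2 × 2 × 3! = 4 × 6 = 24.

24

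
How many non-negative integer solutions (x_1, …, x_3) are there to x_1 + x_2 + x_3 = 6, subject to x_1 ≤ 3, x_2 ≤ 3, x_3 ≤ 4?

Without the upper bounds there are C(8,2) = 28 ways to split 6 among 3 variables.
Subtract solutions that violate a single cap (substitute x_i' = x_i − (cap_i+1)): x_1 ≥ 4 gives C(4,2) = 6; x_2 ≥ 4 gives C(4,2) = 6; x_3 ≥ 5 gives C(3,2) = 3. Together 15.
No two caps can be exceeded simultaneously, so the pair terms are all 0.
By inclusion–exclusion the count is 28 − 15 + 0 = 13.

13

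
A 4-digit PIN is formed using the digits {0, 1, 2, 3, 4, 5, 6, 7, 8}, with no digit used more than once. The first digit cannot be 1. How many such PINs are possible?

The first digit has 9−1 = 8 choices (anything except 1).
The remaining 3 digits are filled from the other 8 symbols without repetition: 8 × 7 × 6 = 336.
Total: 8 × 336 = 2688.

2688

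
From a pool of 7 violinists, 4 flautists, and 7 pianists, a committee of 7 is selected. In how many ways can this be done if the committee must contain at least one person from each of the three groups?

27734

Unrestricted: C(18,7) = 31824 ways to pick any 7 of the 18.
Subtract selections that omit an entire group: no violinists → C(11,7) = 330; no flautists → C(14,7) = 3432; no pianists → C(11,7) = 330.
Add back selections omitting two groups (i.e. drawn from a single group): C(7,7) + C(4,7) + C(7,7) = 2.
By inclusion–exclusion: 31824 − 4092 + 2 = 27734.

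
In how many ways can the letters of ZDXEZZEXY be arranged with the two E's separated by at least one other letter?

11760

Total arrangements of ZDXEZZEXY: 9!/(3!·2!·2!) = 15120.
Arrangements with the E's together: treat EE as one letter, giving (8)!/(3!·2!) = 3360.
Subtracting, 15120 − 3360 = 11760 arrangements keep the E's apart.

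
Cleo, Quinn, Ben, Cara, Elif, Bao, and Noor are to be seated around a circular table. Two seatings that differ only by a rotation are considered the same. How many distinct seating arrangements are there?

Fix one person's seat to break rotational symmetry; the remaining 6 people can be arranged in (6)! = 720 ways.

720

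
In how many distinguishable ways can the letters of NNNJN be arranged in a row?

The 5 letters of NNNJN have repeats: N appearing 4 times.
Dividing 5! = 120 by 4! = 24 for the repeated letters gives 5.

5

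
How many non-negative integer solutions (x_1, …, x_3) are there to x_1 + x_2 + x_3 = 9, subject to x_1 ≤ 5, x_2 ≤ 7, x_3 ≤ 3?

21

Ignoring the caps, the number of non-negative solutions to x_1+…+x_3 = 9 is C(11,2) = 55.
Subtract solutions that violate a single cap (substitute x_i' = x_i − (cap_i+1)): x_1 ≥ 6 gives C(5,2) = 10; x_2 ≥ 8 gives C(3,2) = 3; x_3 ≥ 4 gives C(7,2) = 21. Together 34.
No two caps can be exceeded simultaneously, so the pair terms are all 0.
By inclusion–exclusion the count is 55 − 34 + 0 = 21.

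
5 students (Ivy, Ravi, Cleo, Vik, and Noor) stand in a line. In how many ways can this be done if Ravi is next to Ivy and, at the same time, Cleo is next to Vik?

Treat {Ravi,Ivy} as one block (2 orders) and {Cleo,Vik} as another (2 orders).
That leaves 3 units to arrange: 2 × 2 × 3! = 4 × 6 = 24.

24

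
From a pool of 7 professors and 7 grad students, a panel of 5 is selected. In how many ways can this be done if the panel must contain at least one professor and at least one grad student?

1960

Total 5-person selections from all 14: C(14,5) = 2002.
Subtract selections that omit an entire group: no professors → C(7,5) = 21; no grad students → C(7,5) = 21.
Both groups omitted at once is impossible, so 2002 − 42 = 1960.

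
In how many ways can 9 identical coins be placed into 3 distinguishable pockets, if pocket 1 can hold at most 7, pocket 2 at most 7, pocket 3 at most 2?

21

Ignoring the caps, the number of non-negative solutions to x_1+…+x_3 = 9 is C(11,2) = 55.
Subtract solutions that violate a single cap (substitute x_i' = x_i − (cap_i+1)): x_1 ≥ 8 gives C(3,2) = 3; x_2 ≥ 8 gives C(3,2) = 3; x_3 ≥ 3 gives C(8,2) = 28. Together 34.
No two caps can be exceeded simultaneously, so the pair terms are all 0.
By inclusion–exclusion the count is 55 − 34 + 0 = 21.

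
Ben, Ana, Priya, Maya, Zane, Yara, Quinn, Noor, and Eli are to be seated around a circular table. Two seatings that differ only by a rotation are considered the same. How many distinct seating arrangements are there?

Around a circle, 9 distinct people have 9!/9 = (8)! = 40320 rotationally distinct seatings.

40320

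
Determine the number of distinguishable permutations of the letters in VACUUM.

Letter multiplicities in VACUUM: A×1, C×1, M×1, U×2, V×1.
So there are 6! / (2!) = 360 distinguishable arrangements.

360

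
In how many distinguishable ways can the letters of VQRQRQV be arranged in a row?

210

VQRQRQV has 7 letters with Q appearing 3 times, R appearing twice, and V appearing twice.
Dividing 7! = 5040 by 3!·2!·2! = 24 for the repeated letters gives 210.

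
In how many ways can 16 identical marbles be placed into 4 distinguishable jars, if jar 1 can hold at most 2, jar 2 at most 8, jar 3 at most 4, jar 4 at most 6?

By stars and bars, unrestricted non-negative solutions to x_1+…+x_4 = 16 number C(16+3,3) = 969.
Subtract solutions that violate a single cap (substitute x_i' = x_i − (cap_i+1)): x_1 ≥ 3 gives C(16,3) = 560; x_2 ≥ 9 gives C(10,3) = 120; x_3 ≥ 5 gives C(14,3) = 364; x_4 ≥ 7 gives C(12,3) = 220. Together 1264.
Add back pairs where two caps are both exceeded: 35 + 165 + 84 + 10 + 1 + 35 = 330.
Subtract triples: 0 + 0 + 4 + 0 = 4.
By inclusion–exclusion the count is 969 − 1264 + 330 − 4 = 31.

31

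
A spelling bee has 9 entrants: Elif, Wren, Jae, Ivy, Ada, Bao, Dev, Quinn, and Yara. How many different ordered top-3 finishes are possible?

There are 9 choices for 1st place, 8 for 2nd, and 7 for 3rd.
That gives 9 × 8 × 7 = 504.

504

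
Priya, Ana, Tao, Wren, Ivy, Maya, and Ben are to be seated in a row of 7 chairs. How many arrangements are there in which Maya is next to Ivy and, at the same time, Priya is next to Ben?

Treat {Maya,Ivy} as one block (2 orders) and {Priya,Ben} as another (2 orders).
That leaves 5 units to arrange: 2 × 2 × 5! = 4 × 120 = 480.

480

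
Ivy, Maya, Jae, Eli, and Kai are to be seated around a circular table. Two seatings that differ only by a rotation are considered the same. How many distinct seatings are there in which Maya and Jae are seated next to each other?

Treat {Maya, Jae} as one unit (2 internal orders) and seat the resulting 4 units around the table: (3)! circular arrangements.
So 2 × (3)! = 2 × 6 = 12.

12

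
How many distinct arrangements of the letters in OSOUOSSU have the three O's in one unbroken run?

60

Treat the 3 copies of O as a single block. The multiset to arrange is then {OOO, S, S, S, U, U}, 6 items in all.
That gives (6)!/(3!·2!) = 60 arrangements.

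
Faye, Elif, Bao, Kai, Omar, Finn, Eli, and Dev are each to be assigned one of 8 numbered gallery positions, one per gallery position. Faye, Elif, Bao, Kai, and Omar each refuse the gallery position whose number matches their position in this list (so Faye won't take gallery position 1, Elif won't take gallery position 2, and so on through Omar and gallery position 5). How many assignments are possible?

21234

Let Aᵢ (for 1 ≤ i ≤ 5) be the placements that put person i in their forbidden gallery position. Any j of these fix j positions, leaving (8−j)! ways to fill the rest, and there are C(5,j) ways to pick which j.
By inclusion–exclusion, the number of valid placements is Σ_{j=0}^{5} (−1)^j C(5,j)·(8−j)!.
Computing: 40320 − 25200 + 7200 − 1200 + 120 − 6 = 21234.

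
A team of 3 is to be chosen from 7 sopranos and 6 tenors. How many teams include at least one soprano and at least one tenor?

231

With no constraint there are C(13,3) = 286 possible selections.
Subtract selections that omit an entire group: no sopranos → C(6,3) = 20; no tenors → C(7,3) = 35.
Both groups omitted at once is impossible, so 286 − 55 = 231.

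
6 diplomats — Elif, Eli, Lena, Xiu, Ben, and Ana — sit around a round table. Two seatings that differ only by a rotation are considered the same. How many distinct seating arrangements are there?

120

Fix one person's seat to break rotational symmetry; the remaining 5 people can be arranged in (5)! = 120 ways.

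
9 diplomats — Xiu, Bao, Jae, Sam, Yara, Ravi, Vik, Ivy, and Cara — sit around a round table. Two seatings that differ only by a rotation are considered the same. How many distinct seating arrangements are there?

40320

Seat Xiu anywhere (absorbing the rotational symmetry), then permute the other 8: (8)! = 40320.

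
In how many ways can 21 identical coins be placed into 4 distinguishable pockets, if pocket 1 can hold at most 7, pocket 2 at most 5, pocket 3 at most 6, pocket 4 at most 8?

56

Ignoring the caps, the number of non-negative solutions to x_1+…+x_4 = 21 is C(24,3) = 2024.
Subtract solutions that violate a single cap (substitute x_i' = x_i − (cap_i+1)): x_1 ≥ 8 gives C(16,3) = 560; x_2 ≥ 6 gives C(18,3) = 816; x_3 ≥ 7 gives C(17,3) = 680; x_4 ≥ 9 gives C(15,3) = 455. Together 2511.
Add back pairs where two caps are both exceeded: 120 + 84 + 35 + 165 + 84 + 56 = 544.
Subtract triples: 1 + 0 + 0 + 0 = 1.
By inclusion–exclusion the count is 2024 − 2511 + 544 − 1 = 56.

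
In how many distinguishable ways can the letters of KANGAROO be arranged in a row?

KANGAROO has 8 letters with A appearing twice and O appearing twice.
So there are 8! / (2!·2!) = 10080 distinguishable arrangements.

10080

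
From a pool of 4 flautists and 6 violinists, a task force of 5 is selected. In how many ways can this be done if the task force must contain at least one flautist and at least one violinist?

Unrestricted: C(10,5) = 252 ways to pick any 5 of the 10.
Subtract selections that omit an entire group: no flautists → C(6,5) = 6; no violinists → C(4,5) = 0.
Both groups omitted at once is impossible, so 252 − 6 = 246.

246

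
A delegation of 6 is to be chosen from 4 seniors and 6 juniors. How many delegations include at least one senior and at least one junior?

209

Unrestricted: C(10,6) = 210 ways to pick any 6 of the 10.
Subtract selections that omit an entire group: no seniors → C(6,6) = 1; no juniors → C(4,6) = 0.
Both groups omitted at once is impossible, so 210 − 1 = 209.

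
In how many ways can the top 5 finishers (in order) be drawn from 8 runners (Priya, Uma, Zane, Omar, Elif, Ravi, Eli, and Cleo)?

This is an ordered selection of 5 from 8: P(8,5).
That gives 8 × 7 × 6 × 5 × 4 = 6720.

6720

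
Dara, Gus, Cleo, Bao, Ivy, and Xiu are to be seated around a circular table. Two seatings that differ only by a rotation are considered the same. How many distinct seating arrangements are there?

Around a circle, 6 distinct people have 6!/6 = (5)! = 120 rotationally distinct seatings.

120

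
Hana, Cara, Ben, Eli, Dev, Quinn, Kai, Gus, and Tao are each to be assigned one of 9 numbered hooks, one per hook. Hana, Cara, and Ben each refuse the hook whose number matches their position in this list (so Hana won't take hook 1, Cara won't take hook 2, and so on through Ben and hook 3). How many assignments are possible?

Let Aᵢ (for i ∈ {1, 2, 3}) be the placements that put person i in their forbidden hook. Any j of these fix j positions, leaving (9−j)! ways to fill the rest, and there are C(3,j) ways to pick which j.
By inclusion–exclusion, the number of valid placements is Σ_{j=0}^{3} (−1)^j C(3,j)·(9−j)!.
Computing: 362880 − 120960 + 15120 − 720 = 256320.

256320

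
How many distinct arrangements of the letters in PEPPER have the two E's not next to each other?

40

Total arrangements of PEPPER: 6!/(3!·2!) = 60.
If the two E's are adjacent, glue them into one block, leaving 5 items to arrange: (5)!/(3!) = 20 ways.
Subtracting, 60 − 20 = 40 arrangements keep the E's apart.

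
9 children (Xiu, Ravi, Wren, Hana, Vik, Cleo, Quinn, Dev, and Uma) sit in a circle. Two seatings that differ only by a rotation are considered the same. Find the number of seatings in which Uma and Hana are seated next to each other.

10080

Treat {Uma, Hana} as one unit (2 internal orders) and seat the resulting 8 units around the table: (7)! circular arrangements.
So 2 × (7)! = 2 × 5040 = 10080.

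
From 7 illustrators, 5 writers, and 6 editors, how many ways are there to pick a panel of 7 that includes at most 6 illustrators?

Split by how many illustrators are chosen (0 through 6).
Sum: C(7,0)·C(11,7) + C(7,1)·C(11,6) + C(7,2)·C(11,5) + C(7,3)·C(11,4) + C(7,4)·C(11,3) + C(7,5)·C(11,2) + C(7,6)·C(11,1) = 330 + 3234 + 9702 + 11550 + 5775 + 1155 + 77 = 31823.

31823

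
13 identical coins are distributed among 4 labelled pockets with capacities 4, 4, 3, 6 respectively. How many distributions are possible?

34

By stars and bars, unrestricted non-negative solutions to x_1+…+x_4 = 13 number C(13+3,3) = 560.
Subtract solutions that violate a single cap (substitute x_i' = x_i − (cap_i+1)): x_1 ≥ 5 gives C(11,3) = 165; x_2 ≥ 5 gives C(11,3) = 165; x_3 ≥ 4 gives C(12,3) = 220; x_4 ≥ 7 gives C(9,3) = 84. Together 634.
Add back pairs where two caps are both exceeded: 20 + 35 + 4 + 35 + 4 + 10 = 108.
By inclusion–exclusion the count is 560 − 634 + 108 = 34.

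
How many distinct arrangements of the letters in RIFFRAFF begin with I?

Fix I in the first position and arrange the remaining 7 letters.
Those 7 letters have F appearing 4 times and R appearing twice, giving (7)!/(4!·2!) = 105.

105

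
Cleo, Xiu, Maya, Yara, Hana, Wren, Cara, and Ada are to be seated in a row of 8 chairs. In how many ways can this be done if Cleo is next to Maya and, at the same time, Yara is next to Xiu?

Treat {Cleo,Maya} as one block (2 orders) and {Yara,Xiu} as another (2 orders).
That leaves 6 units to arrange: 2 × 2 × 6! = 4 × 720 = 2880.

2880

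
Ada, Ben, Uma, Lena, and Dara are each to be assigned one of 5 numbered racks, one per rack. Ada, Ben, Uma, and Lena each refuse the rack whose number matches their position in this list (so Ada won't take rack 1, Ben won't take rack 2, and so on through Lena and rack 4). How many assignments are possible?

53

Let Aᵢ (for 1 ≤ i ≤ 4) be the placements that put person i in their forbidden rack. Any j of these fix j positions, leaving (5−j)! ways to fill the rest, and there are C(4,j) ways to pick which j.
By inclusion–exclusion, the number of valid placements is Σ_{j=0}^{4} (−1)^j C(4,j)·(5−j)!.
Computing: 120 − 96 + 36 − 8 + 1 = 53.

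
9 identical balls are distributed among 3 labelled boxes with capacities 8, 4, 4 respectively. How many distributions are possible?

By stars and bars, unrestricted non-negative solutions to x_1+…+x_3 = 9 number C(9+2,2) = 55.
Subtract solutions that violate a single cap (substitute x_i' = x_i − (cap_i+1)): x_1 ≥ 9 gives C(2,2) = 1; x_2 ≥ 5 gives C(6,2) = 15; x_3 ≥ 5 gives C(6,2) = 15. Together 31.
No two caps can be exceeded simultaneously, so the pair terms are all 0.
By inclusion–exclusion the count is 55 − 31 + 0 = 24.

24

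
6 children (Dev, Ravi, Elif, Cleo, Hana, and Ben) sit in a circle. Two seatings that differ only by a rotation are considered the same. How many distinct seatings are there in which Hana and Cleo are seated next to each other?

48

Treat {Hana, Cleo} as one unit (2 internal orders) and seat the resulting 5 units around the table: (4)! circular arrangements.
So 2 × (4)! = 2 × 24 = 48.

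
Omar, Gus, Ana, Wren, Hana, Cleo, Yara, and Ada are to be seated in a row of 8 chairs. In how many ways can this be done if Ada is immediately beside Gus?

Treat {Ada, Gus} as a single unit. There are 7 units to order, and the pair itself can be ordered 2 ways.
That gives 2 × 7! = 2 × 5040 = 10080.

10080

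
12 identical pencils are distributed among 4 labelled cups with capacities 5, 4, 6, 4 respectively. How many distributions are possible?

Without the upper bounds there are C(15,3) = 455 ways to split 12 among 4 cups.
Subtract solutions that violate a single cap (substitute x_i' = x_i − (cap_i+1)): x_1 ≥ 6 gives C(9,3) = 84; x_2 ≥ 5 gives C(10,3) = 120; x_3 ≥ 7 gives C(8,3) = 56; x_4 ≥ 5 gives C(10,3) = 120. Together 380.
Add back pairs where two caps are both exceeded: 4 + 0 + 4 + 1 + 10 + 1 = 20.
By inclusion–exclusion the count is 455 − 380 + 20 = 95.

95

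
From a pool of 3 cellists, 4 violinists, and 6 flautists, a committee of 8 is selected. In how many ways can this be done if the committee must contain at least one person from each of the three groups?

1233

Total 8-person selections from all 13: C(13,8) = 1287.
Selections missing a whole group: no cellists → C(10,8) = 45; no violinists → C(9,8) = 9; no flautists → C(7,8) = 0.
Add back selections omitting two groups (i.e. drawn from a single group): C(3,8) + C(4,8) + C(6,8) = 0.
By inclusion–exclusion: 1287 − 54 + 0 = 1233.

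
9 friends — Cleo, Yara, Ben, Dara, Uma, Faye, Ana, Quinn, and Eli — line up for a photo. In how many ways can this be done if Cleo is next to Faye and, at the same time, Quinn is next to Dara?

Treat {Cleo,Faye} as one block (2 orders) and {Quinn,Dara} as another (2 orders).
That leaves 7 units to arrange: 2 × 2 × 7! = 4 × 5040 = 20160.

20160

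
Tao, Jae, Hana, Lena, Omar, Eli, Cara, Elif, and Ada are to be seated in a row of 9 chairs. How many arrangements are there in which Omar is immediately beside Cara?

Treat {Omar, Cara} as a single unit. There are 8 units to order, and the pair itself can be ordered 2 ways.
That gives 2 × 8! = 2 × 40320 = 80640.

80640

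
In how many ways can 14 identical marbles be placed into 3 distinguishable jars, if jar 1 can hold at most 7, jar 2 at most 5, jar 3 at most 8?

By stars and bars, unrestricted non-negative solutions to x_1+…+x_3 = 14 number C(14+2,2) = 120.
Subtract solutions that violate a single cap (substitute x_i' = x_i − (cap_i+1)): x_1 ≥ 8 gives C(8,2) = 28; x_2 ≥ 6 gives C(10,2) = 45; x_3 ≥ 9 gives C(7,2) = 21. Together 94.
Add back pairs where two caps are both exceeded: 1 + 0 + 0 = 1.
By inclusion–exclusion the count is 120 − 94 + 1 = 27.

27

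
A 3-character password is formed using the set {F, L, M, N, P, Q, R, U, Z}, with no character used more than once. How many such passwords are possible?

504

With no repetition, fill the 3 characters in order: 9 choices, then 8, down to 7.
That product is 9 × 8 × 7 = 504.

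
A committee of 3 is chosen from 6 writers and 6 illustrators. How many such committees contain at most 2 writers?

200

Split by how many writers are chosen (0 through 2).
Sum: C(6,0)·C(6,3) + C(6,1)·C(6,2) + C(6,2)·C(6,1) = 20 + 90 + 90 = 200.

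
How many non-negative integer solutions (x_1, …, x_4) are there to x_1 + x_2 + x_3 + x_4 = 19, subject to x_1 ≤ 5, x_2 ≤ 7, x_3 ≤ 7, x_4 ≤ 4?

By stars and bars, unrestricted non-negative solutions to x_1+…+x_4 = 19 number C(19+3,3) = 1540.
Subtract solutions that violate a single cap (substitute x_i' = x_i − (cap_i+1)): x_1 ≥ 6 gives C(16,3) = 560; x_2 ≥ 8 gives C(14,3) = 364; x_3 ≥ 8 gives C(14,3) = 364; x_4 ≥ 5 gives C(17,3) = 680. Together 1968.
Add back pairs where two caps are both exceeded: 56 + 56 + 165 + 20 + 84 + 84 = 465.
Subtract triples: 0 + 1 + 1 + 0 = 2.
By inclusion–exclusion the count is 1540 − 1968 + 465 − 2 = 35.

35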